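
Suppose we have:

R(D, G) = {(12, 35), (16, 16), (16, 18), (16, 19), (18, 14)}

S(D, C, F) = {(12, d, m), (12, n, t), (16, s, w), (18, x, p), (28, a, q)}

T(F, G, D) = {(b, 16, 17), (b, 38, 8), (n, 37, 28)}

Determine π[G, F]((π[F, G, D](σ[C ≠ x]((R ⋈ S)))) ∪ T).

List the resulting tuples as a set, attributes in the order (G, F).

{(16, b), (16, w), (18, w), (19, w), (35, m), (35, t), (37, n), (38, b)}

R ⋈ S (natural join on D): {(12, 35, d, m), (12, 35, n, t), (16, 16, s, w), (16, 18, s, w), (16, 19, s, w), (18, 14, x, p)}
σ[C ≠ x]: keep tuples satisfying C ≠ x → {(12, 35, d, m), (12, 35, n, t), (16, 16, s, w), (16, 18, s, w), (16, 19, s, w)}
Projecting to F, G, D: {(m, 35, 12), (t, 35, 12), (w, 16, 16), (w, 18, 16), (w, 19, 16)}
Set union of the two operands is {(b, 16, 17), (b, 38, 8), (m, 35, 12), (n, 37, 28), (t, 35, 12), (w, 16, 16), (w, 18, 16), (w, 19, 16)}.
Projecting to G, F: {(16, b), (16, w), (18, w), (19, w), (35, m), (35, t), (37, n), (38, b)}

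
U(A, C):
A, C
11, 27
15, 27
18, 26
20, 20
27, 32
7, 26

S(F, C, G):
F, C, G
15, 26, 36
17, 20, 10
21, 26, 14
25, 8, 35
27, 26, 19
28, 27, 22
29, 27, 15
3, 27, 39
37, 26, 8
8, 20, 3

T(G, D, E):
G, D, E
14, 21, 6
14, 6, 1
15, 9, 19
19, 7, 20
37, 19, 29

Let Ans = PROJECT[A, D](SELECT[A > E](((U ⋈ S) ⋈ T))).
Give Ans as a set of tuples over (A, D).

{(18, 21), (18, 6), (7, 21), (7, 6)}

Natural join on C: {(11, 27, 28, 22), (11, 27, 29, 15), (11, 27, 3, 39), (15, 27, 28, 22), (15, 27, 29, 15), (15, 27, 3, 39), (18, 26, 15, 36), (18, 26, 21, 14), (18, 26, 27, 19), (18, 26, 37, 8), (20, 20, 17, 10), (20, 20, 8, 3), (7, 26, 15, 36), (7, 26, 21, 14), (7, 26, 27, 19), (7, 26, 37, 8)}
Natural join on G: {(11, 27, 29, 15, 9, 19), (15, 27, 29, 15, 9, 19), (18, 26, 21, 14, 21, 6), (18, 26, 21, 14, 6, 1), (18, 26, 27, 19, 7, 20), (7, 26, 21, 14, 21, 6), (7, 26, 21, 14, 6, 1), (7, 26, 27, 19, 7, 20)}
σ[A > E]: keep tuples satisfying A > E → {(18, 26, 21, 14, 21, 6), (18, 26, 21, 14, 6, 1), (7, 26, 21, 14, 21, 6), (7, 26, 21, 14, 6, 1)}
Projecting to A, D: {(18, 21), (18, 6), (7, 21), (7, 6)}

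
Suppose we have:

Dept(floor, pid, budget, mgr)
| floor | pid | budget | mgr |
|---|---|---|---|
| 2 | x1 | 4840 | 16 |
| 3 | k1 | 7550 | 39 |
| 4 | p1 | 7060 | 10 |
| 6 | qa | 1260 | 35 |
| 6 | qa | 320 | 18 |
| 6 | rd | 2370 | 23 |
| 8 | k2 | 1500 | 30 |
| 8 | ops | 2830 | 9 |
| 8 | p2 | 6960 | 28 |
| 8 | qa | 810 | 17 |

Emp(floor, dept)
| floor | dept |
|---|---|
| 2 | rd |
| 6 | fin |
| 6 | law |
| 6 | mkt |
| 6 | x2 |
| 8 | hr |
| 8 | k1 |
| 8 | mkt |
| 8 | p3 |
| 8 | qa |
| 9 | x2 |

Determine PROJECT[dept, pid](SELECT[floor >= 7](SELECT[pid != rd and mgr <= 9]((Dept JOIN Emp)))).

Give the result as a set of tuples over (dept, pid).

Dept ⋈ Emp (natural join on floor): {(2, x1, 4840, 16, rd), (6, qa, 1260, 35, fin), (6, qa, 1260, 35, law), (6, qa, 1260, 35, mkt), (6, qa, 1260, 35, x2), (6, qa, 320, 18, fin), (6, qa, 320, 18, law), (6, qa, 320, 18, mkt), (6, qa, 320, 18, x2), (6, rd, 2370, 23, fin), (6, rd, 2370, 23, law), (6, rd, 2370, 23, mkt), (6, rd, 2370, 23, x2), (8, k2, 1500, 30, hr), (8, k2, 1500, 30, k1), (8, k2, 1500, 30, mkt), (8, k2, 1500, 30, p3), (8, k2, 1500, 30, qa), (8, ops, 2830, 9, hr), (8, ops, 2830, 9, k1), (8, ops, 2830, 9, mkt), (8, ops, 2830, 9, p3), (8, ops, 2830, 9, qa), (8, p2, 6960, 28, hr), (8, p2, 6960, 28, k1), (8, p2, 6960, 28, mkt), (8, p2, 6960, 28, p3), (8, p2, 6960, 28, qa), (8, qa, 810, 17, hr), (8, qa, 810, 17, k1), (8, qa, 810, 17, mkt), (8, qa, 810, 17, p3), (8, qa, 810, 17, qa)}
Apply σ_{pid != rd and mgr <= 9}; surviving tuples: {(8, ops, 2830, 9, hr), (8, ops, 2830, 9, k1), (8, ops, 2830, 9, mkt), (8, ops, 2830, 9, p3), (8, ops, 2830, 9, qa)}
Apply σ_{floor >= 7}; surviving tuples: {(8, ops, 2830, 9, hr), (8, ops, 2830, 9, k1), (8, ops, 2830, 9, mkt), (8, ops, 2830, 9, p3), (8, ops, 2830, 9, qa)}
Keep only column(s) dept, pid: {(hr, ops), (k1, ops), (mkt, ops), (p3, ops), (qa, ops)}

{(hr, ops), (k1, ops), (mkt, ops), (p3, ops), (qa, ops)}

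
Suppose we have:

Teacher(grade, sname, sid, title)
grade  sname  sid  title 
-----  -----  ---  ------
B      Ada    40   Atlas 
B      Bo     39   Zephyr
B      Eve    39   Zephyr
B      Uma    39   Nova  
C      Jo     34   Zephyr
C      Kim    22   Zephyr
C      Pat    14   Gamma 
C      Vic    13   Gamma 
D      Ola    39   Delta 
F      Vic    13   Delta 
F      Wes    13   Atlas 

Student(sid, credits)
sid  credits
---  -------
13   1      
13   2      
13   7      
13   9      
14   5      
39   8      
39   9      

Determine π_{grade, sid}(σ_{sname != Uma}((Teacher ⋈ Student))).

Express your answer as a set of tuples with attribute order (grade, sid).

Joining Teacher and Student on sid yields {(B, Bo, 39, Zephyr, 8), (B, Bo, 39, Zephyr, 9), (B, Eve, 39, Zephyr, 8), (B, Eve, 39, Zephyr, 9), (B, Uma, 39, Nova, 8), (B, Uma, 39, Nova, 9), (C, Pat, 14, Gamma, 5), (C, Vic, 13, Gamma, 1), (C, Vic, 13, Gamma, 2), (C, Vic, 13, Gamma, 7), (C, Vic, 13, Gamma, 9), (D, Ola, 39, Delta, 8), (D, Ola, 39, Delta, 9), (F, Vic, 13, Delta, 1), (F, Vic, 13, Delta, 2), (F, Vic, 13, Delta, 7), (F, Vic, 13, Delta, 9), (F, Wes, 13, Atlas, 1), (F, Wes, 13, Atlas, 2), (F, Wes, 13, Atlas, 7), (F, Wes, 13, Atlas, 9)}.
Selection sname != Uma: {(B, Bo, 39, Zephyr, 8), (B, Bo, 39, Zephyr, 9), (B, Eve, 39, Zephyr, 8), (B, Eve, 39, Zephyr, 9), (C, Pat, 14, Gamma, 5), (C, Vic, 13, Gamma, 1), (C, Vic, 13, Gamma, 2), (C, Vic, 13, Gamma, 7), (C, Vic, 13, Gamma, 9), (D, Ola, 39, Delta, 8), (D, Ola, 39, Delta, 9), (F, Vic, 13, Delta, 1), (F, Vic, 13, Delta, 2), (F, Vic, 13, Delta, 7), (F, Vic, 13, Delta, 9), (F, Wes, 13, Atlas, 1), (F, Wes, 13, Atlas, 2), (F, Wes, 13, Atlas, 7), (F, Wes, 13, Atlas, 9)}
π[grade, sid]: project onto (grade, sid) (14 duplicate(s) eliminated) → {(B, 39), (C, 13), (C, 14), (D, 39), (F, 13)}

{(B, 39), (C, 13), (C, 14), (D, 39), (F, 13)}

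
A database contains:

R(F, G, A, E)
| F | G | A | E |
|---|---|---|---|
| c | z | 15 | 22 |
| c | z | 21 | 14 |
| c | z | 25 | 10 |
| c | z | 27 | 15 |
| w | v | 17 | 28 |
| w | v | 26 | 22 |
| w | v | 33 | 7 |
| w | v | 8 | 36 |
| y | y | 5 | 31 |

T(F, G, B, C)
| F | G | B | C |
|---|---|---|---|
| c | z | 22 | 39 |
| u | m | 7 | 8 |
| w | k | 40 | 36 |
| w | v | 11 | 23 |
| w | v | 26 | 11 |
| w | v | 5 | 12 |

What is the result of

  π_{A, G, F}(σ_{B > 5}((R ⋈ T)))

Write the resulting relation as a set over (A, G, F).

Natural join on F, G: {(c, z, 15, 22, 22, 39), (c, z, 21, 14, 22, 39), (c, z, 25, 10, 22, 39), (c, z, 27, 15, 22, 39), (w, v, 17, 28, 11, 23), (w, v, 17, 28, 26, 11), (w, v, 17, 28, 5, 12), (w, v, 26, 22, 11, 23), (w, v, 26, 22, 26, 11), (w, v, 26, 22, 5, 12), (w, v, 33, 7, 11, 23), (w, v, 33, 7, 26, 11), (w, v, 33, 7, 5, 12), (w, v, 8, 36, 11, 23), (w, v, 8, 36, 26, 11), (w, v, 8, 36, 5, 12)}
Selection B > 5: {(c, z, 15, 22, 22, 39), (c, z, 21, 14, 22, 39), (c, z, 25, 10, 22, 39), (c, z, 27, 15, 22, 39), (w, v, 17, 28, 11, 23), (w, v, 17, 28, 26, 11), (w, v, 26, 22, 11, 23), (w, v, 26, 22, 26, 11), (w, v, 33, 7, 11, 23), (w, v, 33, 7, 26, 11), (w, v, 8, 36, 11, 23), (w, v, 8, 36, 26, 11)}
Keep only column(s) A, G, F (4 duplicate(s) eliminated): {(15, z, c), (17, v, w), (21, z, c), (25, z, c), (26, v, w), (27, z, c), (33, v, w), (8, v, w)}

{(15, z, c), (17, v, w), (21, z, c), (25, z, c), (26, v, w), (27, z, c), (33, v, w), (8, v, w)}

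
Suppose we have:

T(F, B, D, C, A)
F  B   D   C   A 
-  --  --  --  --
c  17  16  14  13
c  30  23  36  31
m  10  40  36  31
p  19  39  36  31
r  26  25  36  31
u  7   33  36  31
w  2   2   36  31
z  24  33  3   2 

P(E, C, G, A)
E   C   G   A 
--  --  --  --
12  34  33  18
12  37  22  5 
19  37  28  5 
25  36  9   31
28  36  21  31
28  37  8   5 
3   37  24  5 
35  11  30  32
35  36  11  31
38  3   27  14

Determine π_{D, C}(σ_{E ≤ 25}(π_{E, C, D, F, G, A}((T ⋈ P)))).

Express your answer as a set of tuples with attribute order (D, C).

{(2, 36), (23, 36), (25, 36), (33, 36), (39, 36), (40, 36)}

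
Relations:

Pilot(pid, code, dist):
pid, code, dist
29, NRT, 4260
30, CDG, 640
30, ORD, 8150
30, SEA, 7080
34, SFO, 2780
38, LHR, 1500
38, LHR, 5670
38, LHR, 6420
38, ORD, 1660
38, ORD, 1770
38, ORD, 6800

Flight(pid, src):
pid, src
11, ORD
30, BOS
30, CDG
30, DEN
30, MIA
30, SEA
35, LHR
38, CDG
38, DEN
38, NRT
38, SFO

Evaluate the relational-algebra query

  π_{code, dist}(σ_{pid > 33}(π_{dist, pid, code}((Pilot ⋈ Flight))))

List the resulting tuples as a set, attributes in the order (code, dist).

{(LHR, 1500), (LHR, 5670), (LHR, 6420), (ORD, 1660), (ORD, 1770), (ORD, 6800)}

Natural join on pid: {(30, CDG, 640, BOS), (30, CDG, 640, CDG), (30, CDG, 640, DEN), (30, CDG, 640, MIA), (30, CDG, 640, SEA), (30, ORD, 8150, BOS), (30, ORD, 8150, CDG), (30, ORD, 8150, DEN), (30, ORD, 8150, MIA), (30, ORD, 8150, SEA), (30, SEA, 7080, BOS), (30, SEA, 7080, CDG), (30, SEA, 7080, DEN), (30, SEA, 7080, MIA), (30, SEA, 7080, SEA), (38, LHR, 1500, CDG), (38, LHR, 1500, DEN), (38, LHR, 1500, NRT), (38, LHR, 1500, SFO), (38, LHR, 5670, CDG), (38, LHR, 5670, DEN), (38, LHR, 5670, NRT), (38, LHR, 5670, SFO), (38, LHR, 6420, CDG), (38, LHR, 6420, DEN), (38, LHR, 6420, NRT), (38, LHR, 6420, SFO), (38, ORD, 1660, CDG), (38, ORD, 1660, DEN), (38, ORD, 1660, NRT), (38, ORD, 1660, SFO), (38, ORD, 1770, CDG), (38, ORD, 1770, DEN), (38, ORD, 1770, NRT), (38, ORD, 1770, SFO), (38, ORD, 6800, CDG), (38, ORD, 6800, DEN), (38, ORD, 6800, NRT), (38, ORD, 6800, SFO)}
Projecting to dist, pid, code (30 duplicate(s) eliminated): {(1500, 38, LHR), (1660, 38, ORD), (1770, 38, ORD), (5670, 38, LHR), (640, 30, CDG), (6420, 38, LHR), (6800, 38, ORD), (7080, 30, SEA), (8150, 30, ORD)}
Apply σ_{pid > 33}; surviving tuples: {(1500, 38, LHR), (1660, 38, ORD), (1770, 38, ORD), (5670, 38, LHR), (6420, 38, LHR), (6800, 38, ORD)}
Projecting to code, dist: {(LHR, 1500), (LHR, 5670), (LHR, 6420), (ORD, 1660), (ORD, 1770), (ORD, 6800)}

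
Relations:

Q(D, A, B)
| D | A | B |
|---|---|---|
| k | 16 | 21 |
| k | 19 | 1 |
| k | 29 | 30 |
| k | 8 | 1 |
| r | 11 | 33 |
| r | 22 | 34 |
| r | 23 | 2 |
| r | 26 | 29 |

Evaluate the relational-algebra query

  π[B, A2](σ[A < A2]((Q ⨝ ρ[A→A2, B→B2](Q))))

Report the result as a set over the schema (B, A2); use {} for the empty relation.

ρ[A→A2, B→B2]: schema becomes (D, A2, B2); tuples unchanged.
Joining Q and ρ[A→A2, B→B2](Q) on D yields {(k, 16, 21, 16, 21), (k, 16, 21, 19, 1), (k, 16, 21, 29, 30), (k, 16, 21, 8, 1), (k, 19, 1, 16, 21), (k, 19, 1, 19, 1), (k, 19, 1, 29, 30), (k, 19, 1, 8, 1), (k, 29, 30, 16, 21), (k, 29, 30, 19, 1), (k, 29, 30, 29, 30), (k, 29, 30, 8, 1), (k, 8, 1, 16, 21), (k, 8, 1, 19, 1), (k, 8, 1, 29, 30), (k, 8, 1, 8, 1), (r, 11, 33, 11, 33), (r, 11, 33, 22, 34), (r, 11, 33, 23, 2), (r, 11, 33, 26, 29), (r, 22, 34, 11, 33), (r, 22, 34, 22, 34), (r, 22, 34, 23, 2), (r, 22, 34, 26, 29), (r, 23, 2, 11, 33), (r, 23, 2, 22, 34), (r, 23, 2, 23, 2), (r, 23, 2, 26, 29), (r, 26, 29, 11, 33), (r, 26, 29, 22, 34), (r, 26, 29, 23, 2), (r, 26, 29, 26, 29)}.
σ[A < A2]: keep tuples satisfying A < A2 → {(k, 16, 21, 19, 1), (k, 16, 21, 29, 30), (k, 19, 1, 29, 30), (k, 8, 1, 16, 21), (k, 8, 1, 19, 1), (k, 8, 1, 29, 30), (r, 11, 33, 22, 34), (r, 11, 33, 23, 2), (r, 11, 33, 26, 29), (r, 22, 34, 23, 2), (r, 22, 34, 26, 29), (r, 23, 2, 26, 29)}
π[B, A2]: project onto (B, A2) (1 duplicate(s) eliminated) → {(1, 16), (1, 19), (1, 29), (2, 26), (21, 19), (21, 29), (33, 22), (33, 23), (33, 26), (34, 23), (34, 26)}

{(1, 16), (1, 19), (1, 29), (2, 26), (21, 19), (21, 29), (33, 22), (33, 23), (33, 26), (34, 23), (34, 26)}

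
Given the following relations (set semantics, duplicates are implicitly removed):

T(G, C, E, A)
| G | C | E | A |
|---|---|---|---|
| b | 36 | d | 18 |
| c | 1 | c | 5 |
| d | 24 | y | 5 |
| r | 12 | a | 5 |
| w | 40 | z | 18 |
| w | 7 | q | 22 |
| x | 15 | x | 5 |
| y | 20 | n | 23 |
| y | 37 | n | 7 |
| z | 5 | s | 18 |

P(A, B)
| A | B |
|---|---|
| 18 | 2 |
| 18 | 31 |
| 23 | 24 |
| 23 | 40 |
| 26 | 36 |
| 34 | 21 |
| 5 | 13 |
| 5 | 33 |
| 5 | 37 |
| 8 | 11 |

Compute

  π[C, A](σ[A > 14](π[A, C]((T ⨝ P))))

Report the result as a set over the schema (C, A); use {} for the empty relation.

Natural join on A: {(b, 36, d, 18, 2), (b, 36, d, 18, 31), (c, 1, c, 5, 13), (c, 1, c, 5, 33), (c, 1, c, 5, 37), (d, 24, y, 5, 13), (d, 24, y, 5, 33), (d, 24, y, 5, 37), (r, 12, a, 5, 13), (r, 12, a, 5, 33), (r, 12, a, 5, 37), (w, 40, z, 18, 2), (w, 40, z, 18, 31), (x, 15, x, 5, 13), (x, 15, x, 5, 33), (x, 15, x, 5, 37), (y, 20, n, 23, 24), (y, 20, n, 23, 40), (z, 5, s, 18, 2), (z, 5, s, 18, 31)}
π_{A, C} gives {(18, 36), (18, 40), (18, 5), (23, 20), (5, 1), (5, 12), (5, 15), (5, 24)} (12 duplicate(s) eliminated).
σ[A > 14]: keep tuples satisfying A > 14 → {(18, 36), (18, 40), (18, 5), (23, 20)}
π_{C, A} gives {(20, 23), (36, 18), (40, 18), (5, 18)}.

{(20, 23), (36, 18), (40, 18), (5, 18)}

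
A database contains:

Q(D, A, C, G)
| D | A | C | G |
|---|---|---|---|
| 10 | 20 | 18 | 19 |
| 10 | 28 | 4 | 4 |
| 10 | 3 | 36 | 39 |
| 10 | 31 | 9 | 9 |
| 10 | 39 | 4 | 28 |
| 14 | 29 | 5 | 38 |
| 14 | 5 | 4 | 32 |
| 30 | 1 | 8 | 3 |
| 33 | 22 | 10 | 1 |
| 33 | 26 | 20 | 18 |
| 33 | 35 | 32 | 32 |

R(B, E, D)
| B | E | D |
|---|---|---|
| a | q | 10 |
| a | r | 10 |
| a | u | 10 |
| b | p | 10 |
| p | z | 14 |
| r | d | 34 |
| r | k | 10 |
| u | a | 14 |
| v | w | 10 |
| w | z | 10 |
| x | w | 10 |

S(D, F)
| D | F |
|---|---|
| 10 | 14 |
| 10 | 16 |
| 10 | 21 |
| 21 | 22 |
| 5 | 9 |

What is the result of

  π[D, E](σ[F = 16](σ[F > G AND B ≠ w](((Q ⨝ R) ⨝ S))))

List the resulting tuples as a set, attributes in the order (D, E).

{(10, k), (10, p), (10, q), (10, r), (10, u), (10, w)}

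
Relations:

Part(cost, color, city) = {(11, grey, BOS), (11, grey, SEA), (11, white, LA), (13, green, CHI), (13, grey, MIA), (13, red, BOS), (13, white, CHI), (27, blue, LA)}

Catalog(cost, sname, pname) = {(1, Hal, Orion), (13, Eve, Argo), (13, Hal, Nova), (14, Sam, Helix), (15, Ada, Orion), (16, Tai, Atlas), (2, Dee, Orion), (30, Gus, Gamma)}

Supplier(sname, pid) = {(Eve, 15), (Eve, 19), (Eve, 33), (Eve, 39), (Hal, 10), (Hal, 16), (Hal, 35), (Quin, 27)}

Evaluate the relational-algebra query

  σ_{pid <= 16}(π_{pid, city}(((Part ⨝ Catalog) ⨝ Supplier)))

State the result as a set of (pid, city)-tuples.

{(10, BOS), (10, CHI), (10, MIA), (15, BOS), (15, CHI), (15, MIA), (16, BOS), (16, CHI), (16, MIA)}

Natural join on cost: {(13, green, CHI, Eve, Argo), (13, green, CHI, Hal, Nova), (13, grey, MIA, Eve, Argo), (13, grey, MIA, Hal, Nova), (13, red, BOS, Eve, Argo), (13, red, BOS, Hal, Nova), (13, white, CHI, Eve, Argo), (13, white, CHI, Hal, Nova)}
Natural join on sname: {(13, green, CHI, Eve, Argo, 15), (13, green, CHI, Eve, Argo, 19), (13, green, CHI, Eve, Argo, 33), (13, green, CHI, Eve, Argo, 39), (13, green, CHI, Hal, Nova, 10), (13, green, CHI, Hal, Nova, 16), (13, green, CHI, Hal, Nova, 35), (13, grey, MIA, Eve, Argo, 15), (13, grey, MIA, Eve, Argo, 19), (13, grey, MIA, Eve, Argo, 33), (13, grey, MIA, Eve, Argo, 39), (13, grey, MIA, Hal, Nova, 10), (13, grey, MIA, Hal, Nova, 16), (13, grey, MIA, Hal, Nova, 35), (13, red, BOS, Eve, Argo, 15), (13, red, BOS, Eve, Argo, 19), (13, red, BOS, Eve, Argo, 33), (13, red, BOS, Eve, Argo, 39), (13, red, BOS, Hal, Nova, 10), (13, red, BOS, Hal, Nova, 16), (13, red, BOS, Hal, Nova, 35), (13, white, CHI, Eve, Argo, 15), (13, white, CHI, Eve, Argo, 19), (13, white, CHI, Eve, Argo, 33), (13, white, CHI, Eve, Argo, 39), (13, white, CHI, Hal, Nova, 10), (13, white, CHI, Hal, Nova, 16), (13, white, CHI, Hal, Nova, 35)}
Keep only column(s) pid, city (7 duplicate(s) eliminated): {(10, BOS), (10, CHI), (10, MIA), (15, BOS), (15, CHI), (15, MIA), (16, BOS), (16, CHI), (16, MIA), (19, BOS), (19, CHI), (19, MIA), (33, BOS), (33, CHI), (33, MIA), (35, BOS), (35, CHI), (35, MIA), (39, BOS), (39, CHI), (39, MIA)}
Apply σ_{pid <= 16}; surviving tuples: {(10, BOS), (10, CHI), (10, MIA), (15, BOS), (15, CHI), (15, MIA), (16, BOS), (16, CHI), (16, MIA)}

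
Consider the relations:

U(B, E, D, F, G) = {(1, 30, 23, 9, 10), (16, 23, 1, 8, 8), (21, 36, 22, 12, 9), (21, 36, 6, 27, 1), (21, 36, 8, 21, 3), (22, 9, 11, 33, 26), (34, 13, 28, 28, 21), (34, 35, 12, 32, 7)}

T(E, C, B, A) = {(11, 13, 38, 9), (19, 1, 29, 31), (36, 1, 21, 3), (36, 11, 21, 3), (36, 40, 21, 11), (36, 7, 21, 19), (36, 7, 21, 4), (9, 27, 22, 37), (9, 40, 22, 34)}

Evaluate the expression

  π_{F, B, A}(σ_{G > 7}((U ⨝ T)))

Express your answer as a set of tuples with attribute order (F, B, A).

U ⋈ T (natural join on B, E): {(21, 36, 22, 12, 9, 1, 3), (21, 36, 22, 12, 9, 11, 3), (21, 36, 22, 12, 9, 40, 11), (21, 36, 22, 12, 9, 7, 19), (21, 36, 22, 12, 9, 7, 4), (21, 36, 6, 27, 1, 1, 3), (21, 36, 6, 27, 1, 11, 3), (21, 36, 6, 27, 1, 40, 11), (21, 36, 6, 27, 1, 7, 19), (21, 36, 6, 27, 1, 7, 4), (21, 36, 8, 21, 3, 1, 3), (21, 36, 8, 21, 3, 11, 3), (21, 36, 8, 21, 3, 40, 11), (21, 36, 8, 21, 3, 7, 19), (21, 36, 8, 21, 3, 7, 4), (22, 9, 11, 33, 26, 27, 37), (22, 9, 11, 33, 26, 40, 34)}
Filtering on G > 7 leaves {(21, 36, 22, 12, 9, 1, 3), (21, 36, 22, 12, 9, 11, 3), (21, 36, 22, 12, 9, 40, 11), (21, 36, 22, 12, 9, 7, 19), (21, 36, 22, 12, 9, 7, 4), (22, 9, 11, 33, 26, 27, 37), (22, 9, 11, 33, 26, 40, 34)}.
Keep only column(s) F, B, A (1 duplicate(s) eliminated): {(12, 21, 11), (12, 21, 19), (12, 21, 3), (12, 21, 4), (33, 22, 34), (33, 22, 37)}

{(12, 21, 11), (12, 21, 19), (12, 21, 3), (12, 21, 4), (33, 22, 34), (33, 22, 37)}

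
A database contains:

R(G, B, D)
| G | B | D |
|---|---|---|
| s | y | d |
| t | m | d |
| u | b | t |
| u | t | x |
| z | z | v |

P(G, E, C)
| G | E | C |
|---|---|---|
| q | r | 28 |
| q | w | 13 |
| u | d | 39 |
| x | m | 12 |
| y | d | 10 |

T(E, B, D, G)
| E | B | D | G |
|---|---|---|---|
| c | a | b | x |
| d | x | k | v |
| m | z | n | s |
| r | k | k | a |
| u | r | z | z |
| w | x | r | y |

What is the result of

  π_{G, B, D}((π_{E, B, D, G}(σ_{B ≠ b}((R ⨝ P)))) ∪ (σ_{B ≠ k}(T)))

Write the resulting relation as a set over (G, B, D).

{(s, z, n), (u, t, x), (v, x, k), (x, a, b), (y, x, r), (z, r, z)}

Natural join on G: {(u, b, t, d, 39), (u, t, x, d, 39)}
Apply σ_{B ≠ b}; surviving tuples: {(u, t, x, d, 39)}
π[E, B, D, G]: project onto (E, B, D, G) → {(d, t, x, u)}
Apply σ_{B ≠ k}; surviving tuples: {(c, a, b, x), (d, x, k, v), (m, z, n, s), (u, r, z, z), (w, x, r, y)}
Union: {(d, t, x, u)} with {(c, a, b, x), (d, x, k, v), (m, z, n, s), (u, r, z, z), (w, x, r, y)} → {(c, a, b, x), (d, t, x, u), (d, x, k, v), (m, z, n, s), (u, r, z, z), (w, x, r, y)}
π[G, B, D]: project onto (G, B, D) → {(s, z, n), (u, t, x), (v, x, k), (x, a, b), (y, x, r), (z, r, z)}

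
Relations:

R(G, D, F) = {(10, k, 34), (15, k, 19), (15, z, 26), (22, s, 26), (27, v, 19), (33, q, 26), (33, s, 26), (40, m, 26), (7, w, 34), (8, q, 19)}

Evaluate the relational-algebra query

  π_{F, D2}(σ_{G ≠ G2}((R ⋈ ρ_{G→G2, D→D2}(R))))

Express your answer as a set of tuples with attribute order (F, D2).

{(19, k), (19, q), (19, v), (26, m), (26, q), (26, s), (26, z), (34, k), (34, w)}

ρ[G→G2, D→D2]: schema becomes (G2, D2, F); tuples unchanged.
Natural join on F: {(10, k, 34, 10, k), (10, k, 34, 7, w), (15, k, 19, 15, k), (15, k, 19, 27, v), (15, k, 19, 8, q), (15, z, 26, 15, z), (15, z, 26, 22, s), (15, z, 26, 33, q), (15, z, 26, 33, s), (15, z, 26, 40, m), (22, s, 26, 15, z), (22, s, 26, 22, s), (22, s, 26, 33, q), (22, s, 26, 33, s), (22, s, 26, 40, m), (27, v, 19, 15, k), (27, v, 19, 27, v), (27, v, 19, 8, q), (33, q, 26, 15, z), (33, q, 26, 22, s), (33, q, 26, 33, q), (33, q, 26, 33, s), (33, q, 26, 40, m), (33, s, 26, 15, z), (33, s, 26, 22, s), (33, s, 26, 33, q), (33, s, 26, 33, s), (33, s, 26, 40, m), (40, m, 26, 15, z), (40, m, 26, 22, s), (40, m, 26, 33, q), (40, m, 26, 33, s), (40, m, 26, 40, m), (7, w, 34, 10, k), (7, w, 34, 7, w), (8, q, 19, 15, k), (8, q, 19, 27, v), (8, q, 19, 8, q)}
Apply σ_{G ≠ G2}; surviving tuples: {(10, k, 34, 7, w), (15, k, 19, 27, v), (15, k, 19, 8, q), (15, z, 26, 22, s), (15, z, 26, 33, q), (15, z, 26, 33, s), (15, z, 26, 40, m), (22, s, 26, 15, z), (22, s, 26, 33, q), (22, s, 26, 33, s), (22, s, 26, 40, m), (27, v, 19, 15, k), (27, v, 19, 8, q), (33, q, 26, 15, z), (33, q, 26, 22, s), (33, q, 26, 40, m), (33, s, 26, 15, z), (33, s, 26, 22, s), (33, s, 26, 40, m), (40, m, 26, 15, z), (40, m, 26, 22, s), (40, m, 26, 33, q), (40, m, 26, 33, s), (7, w, 34, 10, k), (8, q, 19, 15, k), (8, q, 19, 27, v)}
π[F, D2]: project onto (F, D2) (17 duplicate(s) eliminated) → {(19, k), (19, q), (19, v), (26, m), (26, q), (26, s), (26, z), (34, k), (34, w)}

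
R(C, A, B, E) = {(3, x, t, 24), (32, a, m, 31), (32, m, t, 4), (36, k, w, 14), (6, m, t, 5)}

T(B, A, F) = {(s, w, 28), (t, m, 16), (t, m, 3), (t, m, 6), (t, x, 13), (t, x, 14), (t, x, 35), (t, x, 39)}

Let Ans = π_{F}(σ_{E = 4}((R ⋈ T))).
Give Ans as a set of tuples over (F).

{16, 3, 6}

Natural join on A, B: {(3, x, t, 24, 13), (3, x, t, 24, 14), (3, x, t, 24, 35), (3, x, t, 24, 39), (32, m, t, 4, 16), (32, m, t, 4, 3), (32, m, t, 4, 6), (6, m, t, 5, 16), (6, m, t, 5, 3), (6, m, t, 5, 6)}
Selection E = 4: {(32, m, t, 4, 16), (32, m, t, 4, 3), (32, m, t, 4, 6)}
Projecting to F: {16, 3, 6}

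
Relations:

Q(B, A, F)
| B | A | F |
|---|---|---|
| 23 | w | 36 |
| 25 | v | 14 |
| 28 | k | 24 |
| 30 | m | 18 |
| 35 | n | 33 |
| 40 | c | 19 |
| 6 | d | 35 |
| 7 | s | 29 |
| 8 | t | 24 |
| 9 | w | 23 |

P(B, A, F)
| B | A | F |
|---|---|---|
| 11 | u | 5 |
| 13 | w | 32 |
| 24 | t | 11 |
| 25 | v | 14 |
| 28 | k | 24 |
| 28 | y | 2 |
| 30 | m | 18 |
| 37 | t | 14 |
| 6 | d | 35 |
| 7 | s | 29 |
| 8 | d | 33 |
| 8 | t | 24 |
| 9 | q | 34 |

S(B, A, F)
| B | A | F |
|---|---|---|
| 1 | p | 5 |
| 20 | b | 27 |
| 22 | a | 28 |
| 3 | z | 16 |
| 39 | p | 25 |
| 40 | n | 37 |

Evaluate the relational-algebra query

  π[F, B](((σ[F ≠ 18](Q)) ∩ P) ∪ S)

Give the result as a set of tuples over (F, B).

Selection F ≠ 18: {(23, w, 36), (25, v, 14), (28, k, 24), (35, n, 33), (40, c, 19), (6, d, 35), (7, s, 29), (8, t, 24), (9, w, 23)}
Taking the intersection: {(25, v, 14), (28, k, 24), (6, d, 35), (7, s, 29), (8, t, 24)}
Taking the union: {(1, p, 5), (20, b, 27), (22, a, 28), (25, v, 14), (28, k, 24), (3, z, 16), (39, p, 25), (40, n, 37), (6, d, 35), (7, s, 29), (8, t, 24)}
π_{F, B} gives {(14, 25), (16, 3), (24, 28), (24, 8), (25, 39), (27, 20), (28, 22), (29, 7), (35, 6), (37, 40), (5, 1)}.

{(14, 25), (16, 3), (24, 28), (24, 8), (25, 39), (27, 20), (28, 22), (29, 7), (35, 6), (37, 40), (5, 1)}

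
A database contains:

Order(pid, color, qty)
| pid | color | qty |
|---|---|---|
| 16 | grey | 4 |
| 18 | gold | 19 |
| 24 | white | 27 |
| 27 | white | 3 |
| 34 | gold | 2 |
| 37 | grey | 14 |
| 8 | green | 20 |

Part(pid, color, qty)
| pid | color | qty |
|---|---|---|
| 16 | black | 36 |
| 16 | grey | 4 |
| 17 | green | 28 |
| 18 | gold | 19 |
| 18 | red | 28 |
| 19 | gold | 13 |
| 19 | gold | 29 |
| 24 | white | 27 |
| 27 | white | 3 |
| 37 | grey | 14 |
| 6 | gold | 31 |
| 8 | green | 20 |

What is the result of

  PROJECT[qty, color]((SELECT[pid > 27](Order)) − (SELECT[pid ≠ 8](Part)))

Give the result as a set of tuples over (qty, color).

σ[pid > 27]: keep tuples satisfying pid > 27 → {(34, gold, 2), (37, grey, 14)}
σ[pid ≠ 8]: keep tuples satisfying pid ≠ 8 → {(16, black, 36), (16, grey, 4), (17, green, 28), (18, gold, 19), (18, red, 28), (19, gold, 13), (19, gold, 29), (24, white, 27), (27, white, 3), (37, grey, 14), (6, gold, 31)}
Difference: {(34, gold, 2), (37, grey, 14)} with {(16, black, 36), (16, grey, 4), (17, green, 28), (18, gold, 19), (18, red, 28), (19, gold, 13), (19, gold, 29), (24, white, 27), (27, white, 3), (37, grey, 14), (6, gold, 31)} → {(34, gold, 2)}
Projecting to qty, color: {(2, gold)}

{(2, gold)}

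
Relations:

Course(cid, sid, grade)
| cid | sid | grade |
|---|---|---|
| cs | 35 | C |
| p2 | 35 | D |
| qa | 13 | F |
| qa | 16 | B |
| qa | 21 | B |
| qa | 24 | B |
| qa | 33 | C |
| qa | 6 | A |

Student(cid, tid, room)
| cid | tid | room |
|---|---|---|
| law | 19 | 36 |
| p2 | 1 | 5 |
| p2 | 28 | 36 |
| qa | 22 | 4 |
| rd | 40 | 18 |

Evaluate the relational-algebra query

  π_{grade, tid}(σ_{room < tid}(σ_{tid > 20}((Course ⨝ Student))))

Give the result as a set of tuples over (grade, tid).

Joining Course and Student on cid yields {(p2, 35, D, 1, 5), (p2, 35, D, 28, 36), (qa, 13, F, 22, 4), (qa, 16, B, 22, 4), (qa, 21, B, 22, 4), (qa, 24, B, 22, 4), (qa, 33, C, 22, 4), (qa, 6, A, 22, 4)}.
Selection tid > 20: {(p2, 35, D, 28, 36), (qa, 13, F, 22, 4), (qa, 16, B, 22, 4), (qa, 21, B, 22, 4), (qa, 24, B, 22, 4), (qa, 33, C, 22, 4), (qa, 6, A, 22, 4)}
Selection room < tid: {(qa, 13, F, 22, 4), (qa, 16, B, 22, 4), (qa, 21, B, 22, 4), (qa, 24, B, 22, 4), (qa, 33, C, 22, 4), (qa, 6, A, 22, 4)}
π_{grade, tid} gives {(A, 22), (B, 22), (C, 22), (F, 22)} (2 duplicate(s) eliminated).

{(A, 22), (B, 22), (C, 22), (F, 22)}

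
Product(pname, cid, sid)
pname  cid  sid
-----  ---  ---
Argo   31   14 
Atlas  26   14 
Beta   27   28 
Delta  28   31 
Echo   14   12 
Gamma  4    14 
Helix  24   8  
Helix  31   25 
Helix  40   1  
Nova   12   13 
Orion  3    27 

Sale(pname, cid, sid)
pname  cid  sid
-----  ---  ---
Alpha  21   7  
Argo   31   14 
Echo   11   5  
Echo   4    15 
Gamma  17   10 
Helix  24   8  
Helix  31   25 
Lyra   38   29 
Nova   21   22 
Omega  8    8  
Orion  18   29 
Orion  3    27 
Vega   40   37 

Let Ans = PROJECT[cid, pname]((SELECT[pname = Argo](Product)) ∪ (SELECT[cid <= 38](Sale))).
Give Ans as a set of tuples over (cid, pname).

Selection pname = Argo: {(Argo, 31, 14)}
Selection cid <= 38: {(Alpha, 21, 7), (Argo, 31, 14), (Echo, 11, 5), (Echo, 4, 15), (Gamma, 17, 10), (Helix, 24, 8), (Helix, 31, 25), (Lyra, 38, 29), (Nova, 21, 22), (Omega, 8, 8), (Orion, 18, 29), (Orion, 3, 27)}
Union: {(Argo, 31, 14)} with {(Alpha, 21, 7), (Argo, 31, 14), (Echo, 11, 5), (Echo, 4, 15), (Gamma, 17, 10), (Helix, 24, 8), (Helix, 31, 25), (Lyra, 38, 29), (Nova, 21, 22), (Omega, 8, 8), (Orion, 18, 29), (Orion, 3, 27)} → {(Alpha, 21, 7), (Argo, 31, 14), (Echo, 11, 5), (Echo, 4, 15), (Gamma, 17, 10), (Helix, 24, 8), (Helix, 31, 25), (Lyra, 38, 29), (Nova, 21, 22), (Omega, 8, 8), (Orion, 18, 29), (Orion, 3, 27)}
π_{cid, pname} gives {(11, Echo), (17, Gamma), (18, Orion), (21, Alpha), (21, Nova), (24, Helix), (3, Orion), (31, Argo), (31, Helix), (38, Lyra), (4, Echo), (8, Omega)}.

{(11, Echo), (17, Gamma), (18, Orion), (21, Alpha), (21, Nova), (24, Helix), (3, Orion), (31, Argo), (31, Helix), (38, Lyra), (4, Echo), (8, Omega)}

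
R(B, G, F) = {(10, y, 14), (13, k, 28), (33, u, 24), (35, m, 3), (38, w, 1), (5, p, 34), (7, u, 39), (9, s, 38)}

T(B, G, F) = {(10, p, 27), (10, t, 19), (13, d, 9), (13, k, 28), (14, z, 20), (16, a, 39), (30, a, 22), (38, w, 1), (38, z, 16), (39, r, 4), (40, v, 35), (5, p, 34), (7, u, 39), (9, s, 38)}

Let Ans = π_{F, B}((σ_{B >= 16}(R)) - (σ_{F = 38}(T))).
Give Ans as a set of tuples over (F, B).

{(1, 38), (24, 33), (3, 35)}

Apply σ_{B >= 16}; surviving tuples: {(33, u, 24), (35, m, 3), (38, w, 1)}
Apply σ_{F = 38}; surviving tuples: {(9, s, 38)}
Taking the difference: {(33, u, 24), (35, m, 3), (38, w, 1)}
Keep only column(s) F, B: {(1, 38), (24, 33), (3, 35)}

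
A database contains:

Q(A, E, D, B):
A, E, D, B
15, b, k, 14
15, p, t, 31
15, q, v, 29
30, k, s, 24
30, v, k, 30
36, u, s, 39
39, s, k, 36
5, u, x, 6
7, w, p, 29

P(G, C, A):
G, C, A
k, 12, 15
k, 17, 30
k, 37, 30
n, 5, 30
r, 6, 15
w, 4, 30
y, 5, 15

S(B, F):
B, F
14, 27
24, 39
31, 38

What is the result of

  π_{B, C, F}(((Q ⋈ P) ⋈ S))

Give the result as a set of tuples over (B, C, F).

{(14, 12, 27), (14, 5, 27), (14, 6, 27), (24, 17, 39), (24, 37, 39), (24, 4, 39), (24, 5, 39), (31, 12, 38), (31, 5, 38), (31, 6, 38)}

Joining Q and P on A yields {(15, b, k, 14, k, 12), (15, b, k, 14, r, 6), (15, b, k, 14, y, 5), (15, p, t, 31, k, 12), (15, p, t, 31, r, 6), (15, p, t, 31, y, 5), (15, q, v, 29, k, 12), (15, q, v, 29, r, 6), (15, q, v, 29, y, 5), (30, k, s, 24, k, 17), (30, k, s, 24, k, 37), (30, k, s, 24, n, 5), (30, k, s, 24, w, 4), (30, v, k, 30, k, 17), (30, v, k, 30, k, 37), (30, v, k, 30, n, 5), (30, v, k, 30, w, 4)}.
Joining (Q ⋈ P) and S on B yields {(15, b, k, 14, k, 12, 27), (15, b, k, 14, r, 6, 27), (15, b, k, 14, y, 5, 27), (15, p, t, 31, k, 12, 38), (15, p, t, 31, r, 6, 38), (15, p, t, 31, y, 5, 38), (30, k, s, 24, k, 17, 39), (30, k, s, 24, k, 37, 39), (30, k, s, 24, n, 5, 39), (30, k, s, 24, w, 4, 39)}.
Keep only column(s) B, C, F: {(14, 12, 27), (14, 5, 27), (14, 6, 27), (24, 17, 39), (24, 37, 39), (24, 4, 39), (24, 5, 39), (31, 12, 38), (31, 5, 38), (31, 6, 38)}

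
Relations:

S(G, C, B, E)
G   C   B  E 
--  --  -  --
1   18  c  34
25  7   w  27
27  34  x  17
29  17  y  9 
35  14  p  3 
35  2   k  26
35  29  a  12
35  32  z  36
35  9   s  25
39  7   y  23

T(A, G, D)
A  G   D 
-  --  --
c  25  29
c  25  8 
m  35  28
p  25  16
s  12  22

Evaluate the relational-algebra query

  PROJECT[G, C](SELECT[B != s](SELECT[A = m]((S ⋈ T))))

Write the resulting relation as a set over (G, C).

{(35, 14), (35, 2), (35, 29), (35, 32)}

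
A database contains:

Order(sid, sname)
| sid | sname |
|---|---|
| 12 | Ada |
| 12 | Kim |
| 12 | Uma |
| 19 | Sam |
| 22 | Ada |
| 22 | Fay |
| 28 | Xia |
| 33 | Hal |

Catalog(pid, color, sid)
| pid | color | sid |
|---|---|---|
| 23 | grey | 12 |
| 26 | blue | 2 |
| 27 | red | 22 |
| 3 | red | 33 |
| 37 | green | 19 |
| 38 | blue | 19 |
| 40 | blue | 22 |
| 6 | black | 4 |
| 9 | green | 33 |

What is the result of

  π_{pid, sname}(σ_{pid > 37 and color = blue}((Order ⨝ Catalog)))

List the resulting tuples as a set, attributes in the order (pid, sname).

{(38, Sam), (40, Ada), (40, Fay)}

Order ⋈ Catalog (natural join on sid): {(12, Ada, 23, grey), (12, Kim, 23, grey), (12, Uma, 23, grey), (19, Sam, 37, green), (19, Sam, 38, blue), (22, Ada, 27, red), (22, Ada, 40, blue), (22, Fay, 27, red), (22, Fay, 40, blue), (33, Hal, 3, red), (33, Hal, 9, green)}
Filtering on pid > 37 and color = blue leaves {(19, Sam, 38, blue), (22, Ada, 40, blue), (22, Fay, 40, blue)}.
Keep only column(s) pid, sname: {(38, Sam), (40, Ada), (40, Fay)}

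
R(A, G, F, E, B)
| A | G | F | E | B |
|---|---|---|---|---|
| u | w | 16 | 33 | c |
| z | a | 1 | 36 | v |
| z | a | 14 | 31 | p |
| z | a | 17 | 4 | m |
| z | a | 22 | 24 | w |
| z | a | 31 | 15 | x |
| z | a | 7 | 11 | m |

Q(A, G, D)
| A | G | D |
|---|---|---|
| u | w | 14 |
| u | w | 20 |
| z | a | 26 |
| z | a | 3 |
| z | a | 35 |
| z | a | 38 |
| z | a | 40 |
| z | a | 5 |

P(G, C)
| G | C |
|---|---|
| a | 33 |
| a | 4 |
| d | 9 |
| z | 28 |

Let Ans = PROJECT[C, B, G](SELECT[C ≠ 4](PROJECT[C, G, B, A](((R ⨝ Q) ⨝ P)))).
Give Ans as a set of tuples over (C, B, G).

{(33, m, a), (33, p, a), (33, v, a), (33, w, a), (33, x, a)}

R ⋈ Q (natural join on A, G): {(u, w, 16, 33, c, 14), (u, w, 16, 33, c, 20), (z, a, 1, 36, v, 26), (z, a, 1, 36, v, 3), (z, a, 1, 36, v, 35), (z, a, 1, 36, v, 38), (z, a, 1, 36, v, 40), (z, a, 1, 36, v, 5), (z, a, 14, 31, p, 26), (z, a, 14, 31, p, 3), (z, a, 14, 31, p, 35), (z, a, 14, 31, p, 38), (z, a, 14, 31, p, 40), (z, a, 14, 31, p, 5), (z, a, 17, 4, m, 26), (z, a, 17, 4, m, 3), (z, a, 17, 4, m, 35), (z, a, 17, 4, m, 38), (z, a, 17, 4, m, 40), (z, a, 17, 4, m, 5), (z, a, 22, 24, w, 26), (z, a, 22, 24, w, 3), (z, a, 22, 24, w, 35), (z, a, 22, 24, w, 38), (z, a, 22, 24, w, 40), (z, a, 22, 24, w, 5), (z, a, 31, 15, x, 26), (z, a, 31, 15, x, 3), (z, a, 31, 15, x, 35), (z, a, 31, 15, x, 38), (z, a, 31, 15, x, 40), (z, a, 31, 15, x, 5), (z, a, 7, 11, m, 26), (z, a, 7, 11, m, 3), (z, a, 7, 11, m, 35), (z, a, 7, 11, m, 38), (z, a, 7, 11, m, 40), (z, a, 7, 11, m, 5)}
(R ⨝ Q) ⋈ P (natural join on G): {(z, a, 1, 36, v, 26, 33), (z, a, 1, 36, v, 26, 4), (z, a, 1, 36, v, 3, 33), (z, a, 1, 36, v, 3, 4), (z, a, 1, 36, v, 35, 33), (z, a, 1, 36, v, 35, 4), (z, a, 1, 36, v, 38, 33), (z, a, 1, 36, v, 38, 4), (z, a, 1, 36, v, 40, 33), (z, a, 1, 36, v, 40, 4), (z, a, 1, 36, v, 5, 33), (z, a, 1, 36, v, 5, 4), (z, a, 14, 31, p, 26, 33), (z, a, 14, 31, p, 26, 4), (z, a, 14, 31, p, 3, 33), (z, a, 14, 31, p, 3, 4), (z, a, 14, 31, p, 35, 33), (z, a, 14, 31, p, 35, 4), (z, a, 14, 31, p, 38, 33), (z, a, 14, 31, p, 38, 4), (z, a, 14, 31, p, 40, 33), (z, a, 14, 31, p, 40, 4), (z, a, 14, 31, p, 5, 33), (z, a, 14, 31, p, 5, 4), (z, a, 17, 4, m, 26, 33), (z, a, 17, 4, m, 26, 4), (z, a, 17, 4, m, 3, 33), (z, a, 17, 4, m, 3, 4), (z, a, 17, 4, m, 35, 33), (z, a, 17, 4, m, 35, 4), (z, a, 17, 4, m, 38, 33), (z, a, 17, 4, m, 38, 4), (z, a, 17, 4, m, 40, 33), (z, a, 17, 4, m, 40, 4), (z, a, 17, 4, m, 5, 33), (z, a, 17, 4, m, 5, 4), (z, a, 22, 24, w, 26, 33), (z, a, 22, 24, w, 26, 4), (z, a, 22, 24, w, 3, 33), (z, a, 22, 24, w, 3, 4), (z, a, 22, 24, w, 35, 33), (z, a, 22, 24, w, 35, 4), (z, a, 22, 24, w, 38, 33), (z, a, 22, 24, w, 38, 4), (z, a, 22, 24, w, 40, 33), (z, a, 22, 24, w, 40, 4), (z, a, 22, 24, w, 5, 33), (z, a, 22, 24, w, 5, 4), (z, a, 31, 15, x, 26, 33), (z, a, 31, 15, x, 26, 4), (z, a, 31, 15, x, 3, 33), (z, a, 31, 15, x, 3, 4), (z, a, 31, 15, x, 35, 33), (z, a, 31, 15, x, 35, 4), (z, a, 31, 15, x, 38, 33), (z, a, 31, 15, x, 38, 4), (z, a, 31, 15, x, 40, 33), (z, a, 31, 15, x, 40, 4), (z, a, 31, 15, x, 5, 33), (z, a, 31, 15, x, 5, 4), (z, a, 7, 11, m, 26, 33), (z, a, 7, 11, m, 26, 4), (z, a, 7, 11, m, 3, 33), (z, a, 7, 11, m, 3, 4), (z, a, 7, 11, m, 35, 33), (z, a, 7, 11, m, 35, 4), (z, a, 7, 11, m, 38, 33), (z, a, 7, 11, m, 38, 4), (z, a, 7, 11, m, 40, 33), (z, a, 7, 11, m, 40, 4), (z, a, 7, 11, m, 5, 33), (z, a, 7, 11, m, 5, 4)}
Projecting to C, G, B, A (62 duplicate(s) eliminated): {(33, a, m, z), (33, a, p, z), (33, a, v, z), (33, a, w, z), (33, a, x, z), (4, a, m, z), (4, a, p, z), (4, a, v, z), (4, a, w, z), (4, a, x, z)}
σ[C ≠ 4]: keep tuples satisfying C ≠ 4 → {(33, a, m, z), (33, a, p, z), (33, a, v, z), (33, a, w, z), (33, a, x, z)}
Projecting to C, B, G: {(33, m, a), (33, p, a), (33, v, a), (33, w, a), (33, x, a)}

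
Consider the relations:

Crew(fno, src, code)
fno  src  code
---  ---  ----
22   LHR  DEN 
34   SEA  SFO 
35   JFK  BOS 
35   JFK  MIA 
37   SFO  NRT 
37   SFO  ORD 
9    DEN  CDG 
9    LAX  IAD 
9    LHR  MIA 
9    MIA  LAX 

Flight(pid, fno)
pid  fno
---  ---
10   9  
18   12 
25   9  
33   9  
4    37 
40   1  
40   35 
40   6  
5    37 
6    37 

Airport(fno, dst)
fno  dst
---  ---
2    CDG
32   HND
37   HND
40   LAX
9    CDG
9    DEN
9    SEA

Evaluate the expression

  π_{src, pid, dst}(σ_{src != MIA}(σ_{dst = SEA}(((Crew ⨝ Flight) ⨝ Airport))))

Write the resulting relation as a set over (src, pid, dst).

{(DEN, 10, SEA), (DEN, 25, SEA), (DEN, 33, SEA), (LAX, 10, SEA), (LAX, 25, SEA), (LAX, 33, SEA), (LHR, 10, SEA), (LHR, 25, SEA), (LHR, 33, SEA)}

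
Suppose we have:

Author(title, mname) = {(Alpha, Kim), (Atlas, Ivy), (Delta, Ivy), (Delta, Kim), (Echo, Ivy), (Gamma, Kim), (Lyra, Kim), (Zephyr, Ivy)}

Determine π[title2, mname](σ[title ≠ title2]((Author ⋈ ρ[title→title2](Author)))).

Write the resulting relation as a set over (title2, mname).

{(Alpha, Kim), (Atlas, Ivy), (Delta, Ivy), (Delta, Kim), (Echo, Ivy), (Gamma, Kim), (Lyra, Kim), (Zephyr, Ivy)}

ρ[title→title2]: schema becomes (title2, mname); tuples unchanged.
Joining Author and ρ[title→title2](Author) on mname yields {(Alpha, Kim, Alpha), (Alpha, Kim, Delta), (Alpha, Kim, Gamma), (Alpha, Kim, Lyra), (Atlas, Ivy, Atlas), (Atlas, Ivy, Delta), (Atlas, Ivy, Echo), (Atlas, Ivy, Zephyr), (Delta, Ivy, Atlas), (Delta, Ivy, Delta), (Delta, Ivy, Echo), (Delta, Ivy, Zephyr), (Delta, Kim, Alpha), (Delta, Kim, Delta), (Delta, Kim, Gamma), (Delta, Kim, Lyra), (Echo, Ivy, Atlas), (Echo, Ivy, Delta), (Echo, Ivy, Echo), (Echo, Ivy, Zephyr), (Gamma, Kim, Alpha), (Gamma, Kim, Delta), (Gamma, Kim, Gamma), (Gamma, Kim, Lyra), (Lyra, Kim, Alpha), (Lyra, Kim, Delta), (Lyra, Kim, Gamma), (Lyra, Kim, Lyra), (Zephyr, Ivy, Atlas), (Zephyr, Ivy, Delta), (Zephyr, Ivy, Echo), (Zephyr, Ivy, Zephyr)}.
Selection title ≠ title2: {(Alpha, Kim, Delta), (Alpha, Kim, Gamma), (Alpha, Kim, Lyra), (Atlas, Ivy, Delta), (Atlas, Ivy, Echo), (Atlas, Ivy, Zephyr), (Delta, Ivy, Atlas), (Delta, Ivy, Echo), (Delta, Ivy, Zephyr), (Delta, Kim, Alpha), (Delta, Kim, Gamma), (Delta, Kim, Lyra), (Echo, Ivy, Atlas), (Echo, Ivy, Delta), (Echo, Ivy, Zephyr), (Gamma, Kim, Alpha), (Gamma, Kim, Delta), (Gamma, Kim, Lyra), (Lyra, Kim, Alpha), (Lyra, Kim, Delta), (Lyra, Kim, Gamma), (Zephyr, Ivy, Atlas), (Zephyr, Ivy, Delta), (Zephyr, Ivy, Echo)}
Projecting to title2, mname (16 duplicate(s) eliminated): {(Alpha, Kim), (Atlas, Ivy), (Delta, Ivy), (Delta, Kim), (Echo, Ivy), (Gamma, Kim), (Lyra, Kim), (Zephyr, Ivy)}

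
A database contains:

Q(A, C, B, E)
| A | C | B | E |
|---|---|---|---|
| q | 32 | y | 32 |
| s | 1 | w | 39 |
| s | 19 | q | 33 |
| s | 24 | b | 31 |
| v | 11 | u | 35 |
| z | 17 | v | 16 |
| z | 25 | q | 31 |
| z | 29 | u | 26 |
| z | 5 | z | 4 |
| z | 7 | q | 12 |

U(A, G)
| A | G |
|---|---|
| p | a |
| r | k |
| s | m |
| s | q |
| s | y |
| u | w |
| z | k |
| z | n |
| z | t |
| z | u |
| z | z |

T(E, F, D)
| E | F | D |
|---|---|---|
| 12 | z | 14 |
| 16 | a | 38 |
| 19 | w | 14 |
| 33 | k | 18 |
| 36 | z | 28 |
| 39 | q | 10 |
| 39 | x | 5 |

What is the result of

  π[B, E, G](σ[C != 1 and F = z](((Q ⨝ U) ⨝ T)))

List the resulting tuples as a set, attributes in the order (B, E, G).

Joining Q and U on A yields {(s, 1, w, 39, m), (s, 1, w, 39, q), (s, 1, w, 39, y), (s, 19, q, 33, m), (s, 19, q, 33, q), (s, 19, q, 33, y), (s, 24, b, 31, m), (s, 24, b, 31, q), (s, 24, b, 31, y), (z, 17, v, 16, k), (z, 17, v, 16, n), (z, 17, v, 16, t), (z, 17, v, 16, u), (z, 17, v, 16, z), (z, 25, q, 31, k), (z, 25, q, 31, n), (z, 25, q, 31, t), (z, 25, q, 31, u), (z, 25, q, 31, z), (z, 29, u, 26, k), (z, 29, u, 26, n), (z, 29, u, 26, t), (z, 29, u, 26, u), (z, 29, u, 26, z), (z, 5, z, 4, k), (z, 5, z, 4, n), (z, 5, z, 4, t), (z, 5, z, 4, u), (z, 5, z, 4, z), (z, 7, q, 12, k), (z, 7, q, 12, n), (z, 7, q, 12, t), (z, 7, q, 12, u), (z, 7, q, 12, z)}.
Joining (Q ⨝ U) and T on E yields {(s, 1, w, 39, m, q, 10), (s, 1, w, 39, m, x, 5), (s, 1, w, 39, q, q, 10), (s, 1, w, 39, q, x, 5), (s, 1, w, 39, y, q, 10), (s, 1, w, 39, y, x, 5), (s, 19, q, 33, m, k, 18), (s, 19, q, 33, q, k, 18), (s, 19, q, 33, y, k, 18), (z, 17, v, 16, k, a, 38), (z, 17, v, 16, n, a, 38), (z, 17, v, 16, t, a, 38), (z, 17, v, 16, u, a, 38), (z, 17, v, 16, z, a, 38), (z, 7, q, 12, k, z, 14), (z, 7, q, 12, n, z, 14), (z, 7, q, 12, t, z, 14), (z, 7, q, 12, u, z, 14), (z, 7, q, 12, z, z, 14)}.
Selection C != 1 and F = z: {(z, 7, q, 12, k, z, 14), (z, 7, q, 12, n, z, 14), (z, 7, q, 12, t, z, 14), (z, 7, q, 12, u, z, 14), (z, 7, q, 12, z, z, 14)}
π[B, E, G]: project onto (B, E, G) → {(q, 12, k), (q, 12, n), (q, 12, t), (q, 12, u), (q, 12, z)}

{(q, 12, k), (q, 12, n), (q, 12, t), (q, 12, u), (q, 12, z)}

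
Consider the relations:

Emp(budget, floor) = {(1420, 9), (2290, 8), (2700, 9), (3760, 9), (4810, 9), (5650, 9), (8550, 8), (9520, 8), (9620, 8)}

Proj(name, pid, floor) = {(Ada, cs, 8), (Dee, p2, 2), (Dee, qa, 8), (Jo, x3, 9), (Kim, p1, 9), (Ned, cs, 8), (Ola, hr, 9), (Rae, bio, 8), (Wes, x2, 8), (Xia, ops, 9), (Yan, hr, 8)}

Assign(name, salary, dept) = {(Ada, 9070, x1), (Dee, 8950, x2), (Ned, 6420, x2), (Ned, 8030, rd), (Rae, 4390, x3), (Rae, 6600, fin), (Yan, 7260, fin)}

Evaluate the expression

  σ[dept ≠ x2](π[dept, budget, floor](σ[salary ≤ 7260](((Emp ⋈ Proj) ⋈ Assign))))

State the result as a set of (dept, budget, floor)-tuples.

Natural join on floor: {(1420, 9, Jo, x3), (1420, 9, Kim, p1), (1420, 9, Ola, hr), (1420, 9, Xia, ops), (2290, 8, Ada, cs), (2290, 8, Dee, qa), (2290, 8, Ned, cs), (2290, 8, Rae, bio), (2290, 8, Wes, x2), (2290, 8, Yan, hr), (2700, 9, Jo, x3), (2700, 9, Kim, p1), (2700, 9, Ola, hr), (2700, 9, Xia, ops), (3760, 9, Jo, x3), (3760, 9, Kim, p1), (3760, 9, Ola, hr), (3760, 9, Xia, ops), (4810, 9, Jo, x3), (4810, 9, Kim, p1), (4810, 9, Ola, hr), (4810, 9, Xia, ops), (5650, 9, Jo, x3), (5650, 9, Kim, p1), (5650, 9, Ola, hr), (5650, 9, Xia, ops), (8550, 8, Ada, cs), (8550, 8, Dee, qa), (8550, 8, Ned, cs), (8550, 8, Rae, bio), (8550, 8, Wes, x2), (8550, 8, Yan, hr), (9520, 8, Ada, cs), (9520, 8, Dee, qa), (9520, 8, Ned, cs), (9520, 8, Rae, bio), (9520, 8, Wes, x2), (9520, 8, Yan, hr), (9620, 8, Ada, cs), (9620, 8, Dee, qa), (9620, 8, Ned, cs), (9620, 8, Rae, bio), (9620, 8, Wes, x2), (9620, 8, Yan, hr)}
Natural join on name: {(2290, 8, Ada, cs, 9070, x1), (2290, 8, Dee, qa, 8950, x2), (2290, 8, Ned, cs, 6420, x2), (2290, 8, Ned, cs, 8030, rd), (2290, 8, Rae, bio, 4390, x3), (2290, 8, Rae, bio, 6600, fin), (2290, 8, Yan, hr, 7260, fin), (8550, 8, Ada, cs, 9070, x1), (8550, 8, Dee, qa, 8950, x2), (8550, 8, Ned, cs, 6420, x2), (8550, 8, Ned, cs, 8030, rd), (8550, 8, Rae, bio, 4390, x3), (8550, 8, Rae, bio, 6600, fin), (8550, 8, Yan, hr, 7260, fin), (9520, 8, Ada, cs, 9070, x1), (9520, 8, Dee, qa, 8950, x2), (9520, 8, Ned, cs, 6420, x2), (9520, 8, Ned, cs, 8030, rd), (9520, 8, Rae, bio, 4390, x3), (9520, 8, Rae, bio, 6600, fin), (9520, 8, Yan, hr, 7260, fin), (9620, 8, Ada, cs, 9070, x1), (9620, 8, Dee, qa, 8950, x2), (9620, 8, Ned, cs, 6420, x2), (9620, 8, Ned, cs, 8030, rd), (9620, 8, Rae, bio, 4390, x3), (9620, 8, Rae, bio, 6600, fin), (9620, 8, Yan, hr, 7260, fin)}
Filtering on salary ≤ 7260 leaves {(2290, 8, Ned, cs, 6420, x2), (2290, 8, Rae, bio, 4390, x3), (2290, 8, Rae, bio, 6600, fin), (2290, 8, Yan, hr, 7260, fin), (8550, 8, Ned, cs, 6420, x2), (8550, 8, Rae, bio, 4390, x3), (8550, 8, Rae, bio, 6600, fin), (8550, 8, Yan, hr, 7260, fin), (9520, 8, Ned, cs, 6420, x2), (9520, 8, Rae, bio, 4390, x3), (9520, 8, Rae, bio, 6600, fin), (9520, 8, Yan, hr, 7260, fin), (9620, 8, Ned, cs, 6420, x2), (9620, 8, Rae, bio, 4390, x3), (9620, 8, Rae, bio, 6600, fin), (9620, 8, Yan, hr, 7260, fin)}.
Projecting to dept, budget, floor (4 duplicate(s) eliminated): {(fin, 2290, 8), (fin, 8550, 8), (fin, 9520, 8), (fin, 9620, 8), (x2, 2290, 8), (x2, 8550, 8), (x2, 9520, 8), (x2, 9620, 8), (x3, 2290, 8), (x3, 8550, 8), (x3, 9520, 8), (x3, 9620, 8)}
Filtering on dept ≠ x2 leaves {(fin, 2290, 8), (fin, 8550, 8), (fin, 9520, 8), (fin, 9620, 8), (x3, 2290, 8), (x3, 8550, 8), (x3, 9520, 8), (x3, 9620, 8)}.

{(fin, 2290, 8), (fin, 8550, 8), (fin, 9520, 8), (fin, 9620, 8), (x3, 2290, 8), (x3, 8550, 8), (x3, 9520, 8), (x3, 9620, 8)}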